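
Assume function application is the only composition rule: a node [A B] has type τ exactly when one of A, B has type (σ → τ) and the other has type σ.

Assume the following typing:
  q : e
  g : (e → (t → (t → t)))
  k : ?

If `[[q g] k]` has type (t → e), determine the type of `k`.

((t → (t → t)) → (t → e))

For [[q g] k] to have type (t → e) with [q g] of type (t → (t → t)), k must be the function: k : ((t → (t → t)) → (t → e)).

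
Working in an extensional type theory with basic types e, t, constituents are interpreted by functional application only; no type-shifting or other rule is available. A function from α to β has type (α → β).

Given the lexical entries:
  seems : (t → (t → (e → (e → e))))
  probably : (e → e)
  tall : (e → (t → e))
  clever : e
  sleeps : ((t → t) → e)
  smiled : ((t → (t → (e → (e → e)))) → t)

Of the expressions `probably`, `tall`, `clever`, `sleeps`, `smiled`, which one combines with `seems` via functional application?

smiled

probably : (e → e) — no; seems wants t, and probably wants e.
tall : (e → (t → e)) — no; seems wants t, and tall wants e.
clever : e — no; seems wants t, and clever wants nothing (atomic).
sleeps : ((t → t) → e) — no; seems wants t, and sleeps wants (t → t).
smiled — combines: smiled : ((t → (t → (e → (e → e)))) → t) takes seems : (t → (t → (e → (e → e)))) as argument, giving t.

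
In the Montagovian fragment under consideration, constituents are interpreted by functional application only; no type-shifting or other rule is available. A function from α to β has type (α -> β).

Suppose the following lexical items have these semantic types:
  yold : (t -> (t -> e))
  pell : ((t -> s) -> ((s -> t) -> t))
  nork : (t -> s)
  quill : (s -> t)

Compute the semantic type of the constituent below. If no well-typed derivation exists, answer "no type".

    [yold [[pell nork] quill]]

(t -> e)

[pell nork]: ((t -> s) -> ((s -> t) -> t)) applied to (t -> s) yields ((s -> t) -> t).
[[pell nork] quill]: ((s -> t) -> t) applied to (s -> t) yields t.
[yold [[pell nork] quill]]: (t -> (t -> e)) applied to t yields (t -> e).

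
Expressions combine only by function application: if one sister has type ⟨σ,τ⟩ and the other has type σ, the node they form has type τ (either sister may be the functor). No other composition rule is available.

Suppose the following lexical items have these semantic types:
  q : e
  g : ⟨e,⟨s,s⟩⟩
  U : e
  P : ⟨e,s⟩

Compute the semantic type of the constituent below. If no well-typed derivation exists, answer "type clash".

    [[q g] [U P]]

s

At [q g], g : ⟨e,⟨s,s⟩⟩ takes q : e, giving ⟨s,s⟩.
At [U P], P : ⟨e,s⟩ takes U : e, giving s.
At [[q g] [U P]], [q g] : ⟨s,s⟩ takes [U P] : s, giving s.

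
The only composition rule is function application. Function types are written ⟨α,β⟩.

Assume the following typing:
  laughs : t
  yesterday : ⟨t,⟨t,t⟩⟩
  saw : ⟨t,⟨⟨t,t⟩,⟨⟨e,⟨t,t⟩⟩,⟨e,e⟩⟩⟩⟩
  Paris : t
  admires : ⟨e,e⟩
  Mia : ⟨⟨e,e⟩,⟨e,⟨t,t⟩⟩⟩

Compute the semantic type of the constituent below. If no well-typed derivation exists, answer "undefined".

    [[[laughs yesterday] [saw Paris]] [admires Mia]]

⟨e,e⟩

[laughs yesterday]: ⟨t,⟨t,t⟩⟩ applied to t yields ⟨t,t⟩.
[saw Paris]: ⟨t,⟨⟨t,t⟩,⟨⟨e,⟨t,t⟩⟩,⟨e,e⟩⟩⟩⟩ applied to t yields ⟨⟨t,t⟩,⟨⟨e,⟨t,t⟩⟩,⟨e,e⟩⟩⟩.
[[laughs yesterday] [saw Paris]]: ⟨⟨t,t⟩,⟨⟨e,⟨t,t⟩⟩,⟨e,e⟩⟩⟩ applied to ⟨t,t⟩ yields ⟨⟨e,⟨t,t⟩⟩,⟨e,e⟩⟩.
[admires Mia]: ⟨⟨e,e⟩,⟨e,⟨t,t⟩⟩⟩ applied to ⟨e,e⟩ yields ⟨e,⟨t,t⟩⟩.
[[[laughs yesterday] [saw Paris]] [admires Mia]]: ⟨⟨e,⟨t,t⟩⟩,⟨e,e⟩⟩ applied to ⟨e,⟨t,t⟩⟩ yields ⟨e,e⟩.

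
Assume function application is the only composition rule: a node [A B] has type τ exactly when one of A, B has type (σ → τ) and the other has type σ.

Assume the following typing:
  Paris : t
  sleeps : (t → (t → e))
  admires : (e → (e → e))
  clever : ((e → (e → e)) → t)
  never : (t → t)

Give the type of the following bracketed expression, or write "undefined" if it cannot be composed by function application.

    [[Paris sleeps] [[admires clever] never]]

e

[Paris sleeps]: functor sleeps : (t → (t → e)), argument Paris : t; result (t → e).
[admires clever]: functor clever : ((e → (e → e)) → t), argument admires : (e → (e → e)); result t.
[[admires clever] never]: functor never : (t → t), argument [admires clever] : t; result t.
[[Paris sleeps] [[admires clever] never]]: functor [Paris sleeps] : (t → e), argument [[admires clever] never] : t; result e.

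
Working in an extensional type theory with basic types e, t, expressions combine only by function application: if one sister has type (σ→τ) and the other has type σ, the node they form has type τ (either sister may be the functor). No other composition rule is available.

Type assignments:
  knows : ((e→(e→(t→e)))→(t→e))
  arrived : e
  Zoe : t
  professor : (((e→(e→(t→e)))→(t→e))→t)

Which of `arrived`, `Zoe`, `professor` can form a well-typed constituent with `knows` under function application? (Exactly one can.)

arrived : e — neither side's domain matches the other.
Zoe : t — neither side's domain matches the other.
professor — combines: professor : (((e→(e→(t→e)))→(t→e))→t) takes knows : ((e→(e→(t→e)))→(t→e)) as argument, giving t.

professor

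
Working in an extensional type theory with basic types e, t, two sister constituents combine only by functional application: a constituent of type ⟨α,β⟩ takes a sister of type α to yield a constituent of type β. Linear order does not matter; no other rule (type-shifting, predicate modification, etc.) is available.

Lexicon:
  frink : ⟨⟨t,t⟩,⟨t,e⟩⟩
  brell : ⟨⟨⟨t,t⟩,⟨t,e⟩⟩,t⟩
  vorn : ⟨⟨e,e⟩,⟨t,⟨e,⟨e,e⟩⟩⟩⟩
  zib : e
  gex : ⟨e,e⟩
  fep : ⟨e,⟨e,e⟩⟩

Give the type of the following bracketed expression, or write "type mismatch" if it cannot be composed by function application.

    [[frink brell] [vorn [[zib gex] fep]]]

[frink brell]: ⟨⟨⟨t,t⟩,⟨t,e⟩⟩,t⟩ applied to ⟨⟨t,t⟩,⟨t,e⟩⟩ yields t.
[zib gex]: ⟨e,e⟩ applied to e yields e.
[[zib gex] fep]: ⟨e,⟨e,e⟩⟩ applied to e yields ⟨e,e⟩.
[vorn [[zib gex] fep]]: ⟨⟨e,e⟩,⟨t,⟨e,⟨e,e⟩⟩⟩⟩ applied to ⟨e,e⟩ yields ⟨t,⟨e,⟨e,e⟩⟩⟩.
[[frink brell] [vorn [[zib gex] fep]]]: ⟨t,⟨e,⟨e,e⟩⟩⟩ applied to t yields ⟨e,⟨e,e⟩⟩.

⟨e,⟨e,e⟩⟩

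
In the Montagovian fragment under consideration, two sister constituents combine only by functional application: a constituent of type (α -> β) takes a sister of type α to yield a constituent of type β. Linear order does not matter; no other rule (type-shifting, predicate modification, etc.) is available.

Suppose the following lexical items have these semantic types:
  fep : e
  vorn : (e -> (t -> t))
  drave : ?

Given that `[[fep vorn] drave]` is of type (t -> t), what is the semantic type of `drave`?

[[fep vorn] drave] is required to be (t -> t). [fep vorn] : (t -> t) cannot yield (t -> t) as functor, so drave : ((t -> t) -> (t -> t)).

((t -> t) -> (t -> t))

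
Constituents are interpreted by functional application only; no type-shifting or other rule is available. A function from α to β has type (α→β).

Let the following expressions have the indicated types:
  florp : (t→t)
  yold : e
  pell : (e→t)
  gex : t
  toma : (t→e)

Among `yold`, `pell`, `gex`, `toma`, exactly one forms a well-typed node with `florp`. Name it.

gex

yold : e — does not combine with florp.
pell : (e→t) — does not combine with florp.
gex — combines: florp : (t→t) takes gex : t as argument, giving t.
toma : (t→e) — does not combine with florp.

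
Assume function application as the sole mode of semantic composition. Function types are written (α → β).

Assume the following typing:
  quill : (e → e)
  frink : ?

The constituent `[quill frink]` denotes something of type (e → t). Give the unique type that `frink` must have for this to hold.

((e → e) → (e → t))

At [quill frink] (required: (e → t)): quill is (e → e), which is not a function with range (e → t); hence frink is the functor — type ((e → e) → (e → t)).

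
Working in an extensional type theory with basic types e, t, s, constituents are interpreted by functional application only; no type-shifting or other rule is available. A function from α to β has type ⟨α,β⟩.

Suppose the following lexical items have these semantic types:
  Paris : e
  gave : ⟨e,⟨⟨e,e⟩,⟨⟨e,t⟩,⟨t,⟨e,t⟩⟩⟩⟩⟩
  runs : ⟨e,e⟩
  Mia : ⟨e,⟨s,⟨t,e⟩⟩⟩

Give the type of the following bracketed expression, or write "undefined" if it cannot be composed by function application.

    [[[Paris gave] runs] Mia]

undefined

At [Paris gave], gave : ⟨e,⟨⟨e,e⟩,⟨⟨e,t⟩,⟨t,⟨e,t⟩⟩⟩⟩⟩ takes Paris : e, giving ⟨⟨e,e⟩,⟨⟨e,t⟩,⟨t,⟨e,t⟩⟩⟩⟩.
At [[Paris gave] runs], [Paris gave] : ⟨⟨e,e⟩,⟨⟨e,t⟩,⟨t,⟨e,t⟩⟩⟩⟩ takes runs : ⟨e,e⟩, giving ⟨⟨e,t⟩,⟨t,⟨e,t⟩⟩⟩.
[[[Paris gave] runs] Mia]: ⟨⟨e,t⟩,⟨t,⟨e,t⟩⟩⟩ and ⟨e,⟨s,⟨t,e⟩⟩⟩ cannot combine by function application — type clash.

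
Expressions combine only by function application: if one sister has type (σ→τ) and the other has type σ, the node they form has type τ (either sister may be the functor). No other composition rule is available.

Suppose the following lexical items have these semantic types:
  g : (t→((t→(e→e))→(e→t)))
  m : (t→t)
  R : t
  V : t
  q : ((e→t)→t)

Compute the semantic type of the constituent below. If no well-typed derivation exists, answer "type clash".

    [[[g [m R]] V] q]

type clash

At [m R], m : (t→t) takes R : t, giving t.
At [g [m R]], g : (t→((t→(e→e))→(e→t))) takes [m R] : t, giving ((t→(e→e))→(e→t)).
[[g [m R]] V]: ((t→(e→e))→(e→t)) and t cannot combine by function application — type clash.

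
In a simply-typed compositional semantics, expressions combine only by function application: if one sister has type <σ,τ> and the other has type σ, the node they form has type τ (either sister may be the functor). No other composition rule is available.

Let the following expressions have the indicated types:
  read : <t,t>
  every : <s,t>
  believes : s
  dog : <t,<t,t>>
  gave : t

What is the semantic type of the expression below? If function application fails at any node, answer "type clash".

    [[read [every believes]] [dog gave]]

t

[every believes] — every of type <s,t> combines with believes of type s: type t.
[read [every believes]] — read of type <t,t> combines with [every believes] of type t: type t.
[dog gave] — dog of type <t,<t,t>> combines with gave of type t: type <t,t>.
[[read [every believes]] [dog gave]] — [dog gave] of type <t,t> combines with [read [every believes]] of type t: type t.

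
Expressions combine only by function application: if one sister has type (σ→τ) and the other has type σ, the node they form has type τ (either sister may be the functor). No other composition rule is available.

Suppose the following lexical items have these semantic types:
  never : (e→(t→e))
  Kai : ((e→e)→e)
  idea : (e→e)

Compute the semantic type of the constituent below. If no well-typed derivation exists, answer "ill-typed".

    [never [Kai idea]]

(t→e)

At [Kai idea], Kai : ((e→e)→e) takes idea : (e→e), giving e.
At [never [Kai idea]], never : (e→(t→e)) takes [Kai idea] : e, giving (t→e).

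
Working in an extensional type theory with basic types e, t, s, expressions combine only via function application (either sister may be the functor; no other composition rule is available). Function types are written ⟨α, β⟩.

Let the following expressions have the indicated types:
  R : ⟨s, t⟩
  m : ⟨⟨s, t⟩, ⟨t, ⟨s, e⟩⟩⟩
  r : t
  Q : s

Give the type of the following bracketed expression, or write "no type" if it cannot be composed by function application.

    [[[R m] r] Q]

e

At [R m], m : ⟨⟨s, t⟩, ⟨t, ⟨s, e⟩⟩⟩ takes R : ⟨s, t⟩, giving ⟨t, ⟨s, e⟩⟩.
At [[R m] r], [R m] : ⟨t, ⟨s, e⟩⟩ takes r : t, giving ⟨s, e⟩.
At [[[R m] r] Q], [[R m] r] : ⟨s, e⟩ takes Q : s, giving e.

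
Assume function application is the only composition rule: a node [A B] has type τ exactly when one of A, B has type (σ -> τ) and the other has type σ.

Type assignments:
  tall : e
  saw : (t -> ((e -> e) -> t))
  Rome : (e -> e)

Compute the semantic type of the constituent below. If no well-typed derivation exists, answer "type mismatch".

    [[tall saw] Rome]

type mismatch

At [tall saw]: neither e nor (t -> ((e -> e) -> t)) can take the other as argument; the node is ill-typed.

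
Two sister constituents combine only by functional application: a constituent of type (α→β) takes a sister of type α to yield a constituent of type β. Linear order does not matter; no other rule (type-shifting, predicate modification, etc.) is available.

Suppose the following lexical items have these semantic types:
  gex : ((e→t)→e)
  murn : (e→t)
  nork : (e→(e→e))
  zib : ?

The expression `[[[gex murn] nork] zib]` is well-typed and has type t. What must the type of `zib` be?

((e→e)→t)

At [[[gex murn] nork] zib] (required: t): [[gex murn] nork] is (e→e), which is not a function with range t; hence zib is the functor — type ((e→e)→t).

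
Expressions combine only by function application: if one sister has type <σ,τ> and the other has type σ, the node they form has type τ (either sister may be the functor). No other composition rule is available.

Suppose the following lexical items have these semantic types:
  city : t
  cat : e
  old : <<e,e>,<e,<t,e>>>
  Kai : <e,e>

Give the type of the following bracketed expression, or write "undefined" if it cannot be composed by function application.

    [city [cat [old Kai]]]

e

[old Kai] — old of type <<e,e>,<e,<t,e>>> combines with Kai of type <e,e>: type <e,<t,e>>.
[cat [old Kai]] — [old Kai] of type <e,<t,e>> combines with cat of type e: type <t,e>.
[city [cat [old Kai]]] — [cat [old Kai]] of type <t,e> combines with city of type t: type e.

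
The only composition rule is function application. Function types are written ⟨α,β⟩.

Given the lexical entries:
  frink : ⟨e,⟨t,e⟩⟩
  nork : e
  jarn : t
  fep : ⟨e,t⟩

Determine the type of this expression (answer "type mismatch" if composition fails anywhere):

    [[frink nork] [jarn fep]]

type mismatch

[frink nork] — frink of type ⟨e,⟨t,e⟩⟩ combines with nork of type e: type ⟨t,e⟩.
[jarn fep]: t and ⟨e,t⟩ cannot combine by function application — type clash.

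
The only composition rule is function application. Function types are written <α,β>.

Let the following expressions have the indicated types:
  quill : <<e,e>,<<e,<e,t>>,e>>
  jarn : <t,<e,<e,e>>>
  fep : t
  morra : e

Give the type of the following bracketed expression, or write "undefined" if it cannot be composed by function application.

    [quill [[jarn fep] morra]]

<<e,<e,t>>,e>

[jarn fep]: functor jarn : <t,<e,<e,e>>>, argument fep : t; result <e,<e,e>>.
[[jarn fep] morra]: functor [jarn fep] : <e,<e,e>>, argument morra : e; result <e,e>.
[quill [[jarn fep] morra]]: functor quill : <<e,e>,<<e,<e,t>>,e>>, argument [[jarn fep] morra] : <e,e>; result <<e,<e,t>>,e>.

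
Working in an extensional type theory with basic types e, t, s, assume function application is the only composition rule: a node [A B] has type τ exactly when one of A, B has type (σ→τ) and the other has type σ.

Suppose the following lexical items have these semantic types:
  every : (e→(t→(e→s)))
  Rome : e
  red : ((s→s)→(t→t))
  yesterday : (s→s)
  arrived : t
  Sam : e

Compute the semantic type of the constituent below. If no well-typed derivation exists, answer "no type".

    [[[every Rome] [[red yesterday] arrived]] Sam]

s

[every Rome] — every of type (e→(t→(e→s))) combines with Rome of type e: type (t→(e→s)).
[red yesterday] — red of type ((s→s)→(t→t)) combines with yesterday of type (s→s): type (t→t).
[[red yesterday] arrived] — [red yesterday] of type (t→t) combines with arrived of type t: type t.
[[every Rome] [[red yesterday] arrived]] — [every Rome] of type (t→(e→s)) combines with [[red yesterday] arrived] of type t: type (e→s).
[[[every Rome] [[red yesterday] arrived]] Sam] — [[every Rome] [[red yesterday] arrived]] of type (e→s) combines with Sam of type e: type s.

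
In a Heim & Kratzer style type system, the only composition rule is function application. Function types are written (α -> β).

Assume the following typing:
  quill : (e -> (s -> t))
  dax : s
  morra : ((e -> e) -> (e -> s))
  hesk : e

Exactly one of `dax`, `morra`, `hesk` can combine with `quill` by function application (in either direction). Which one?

dax : s — neither side's domain matches the other.
morra : ((e -> e) -> (e -> s)) — neither side's domain matches the other.
hesk — combines: quill : (e -> (s -> t)) takes hesk : e as argument, giving (s -> t).

hesk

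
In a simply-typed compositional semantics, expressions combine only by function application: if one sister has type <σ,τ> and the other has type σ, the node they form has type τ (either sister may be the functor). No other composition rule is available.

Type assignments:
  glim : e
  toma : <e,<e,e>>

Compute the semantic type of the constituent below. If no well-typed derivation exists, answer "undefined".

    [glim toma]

<e,e>

[glim toma] — toma of type <e,<e,e>> combines with glim of type e: type <e,e>.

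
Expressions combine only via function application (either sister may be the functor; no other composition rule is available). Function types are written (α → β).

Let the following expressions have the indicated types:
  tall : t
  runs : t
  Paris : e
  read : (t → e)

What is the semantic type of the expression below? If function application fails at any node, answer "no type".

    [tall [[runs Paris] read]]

no type

At [runs Paris]: neither t nor e can take the other as argument; the node is ill-typed.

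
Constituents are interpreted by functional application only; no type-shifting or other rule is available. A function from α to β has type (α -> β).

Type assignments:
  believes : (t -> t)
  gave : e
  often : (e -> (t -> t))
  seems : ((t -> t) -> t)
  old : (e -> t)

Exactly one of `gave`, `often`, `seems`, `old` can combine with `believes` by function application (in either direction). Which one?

seems

gave : e — believes needs t; gave needs nothing (atomic); neither fits.
often : (e -> (t -> t)) — believes needs t; often needs e; neither fits.
seems — combines: seems : ((t -> t) -> t) takes believes : (t -> t) as argument, giving t.
old : (e -> t) — believes needs t; old needs e; neither fits.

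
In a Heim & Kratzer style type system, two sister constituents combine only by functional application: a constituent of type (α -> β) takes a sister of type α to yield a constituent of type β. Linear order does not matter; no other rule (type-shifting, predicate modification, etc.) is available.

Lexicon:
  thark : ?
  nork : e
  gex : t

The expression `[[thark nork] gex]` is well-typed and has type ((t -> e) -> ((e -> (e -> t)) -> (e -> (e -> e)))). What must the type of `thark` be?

For [[thark nork] gex] to have type ((t -> e) -> ((e -> (e -> t)) -> (e -> (e -> e)))) with gex of type t, [thark nork] must be the function: [thark nork] : (t -> ((t -> e) -> ((e -> (e -> t)) -> (e -> (e -> e))))).
For [thark nork] to have type (t -> ((t -> e) -> ((e -> (e -> t)) -> (e -> (e -> e))))) with nork of type e, thark must be the function: thark : (e -> (t -> ((t -> e) -> ((e -> (e -> t)) -> (e -> (e -> e)))))).

(e -> (t -> ((t -> e) -> ((e -> (e -> t)) -> (e -> (e -> e))))))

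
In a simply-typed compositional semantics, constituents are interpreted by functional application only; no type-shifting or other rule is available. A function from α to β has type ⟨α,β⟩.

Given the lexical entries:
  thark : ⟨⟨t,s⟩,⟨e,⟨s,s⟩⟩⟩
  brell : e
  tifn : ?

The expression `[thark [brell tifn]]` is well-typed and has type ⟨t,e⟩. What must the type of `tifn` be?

At [thark [brell tifn]] (required: ⟨t,e⟩): thark is ⟨⟨t,s⟩,⟨e,⟨s,s⟩⟩⟩, which is not a function with range ⟨t,e⟩; hence [brell tifn] is the functor — type ⟨⟨⟨t,s⟩,⟨e,⟨s,s⟩⟩⟩,⟨t,e⟩⟩.
At [brell tifn] (required: ⟨⟨⟨t,s⟩,⟨e,⟨s,s⟩⟩⟩,⟨t,e⟩⟩): brell is e, which is not a function with range ⟨⟨⟨t,s⟩,⟨e,⟨s,s⟩⟩⟩,⟨t,e⟩⟩; hence tifn is the functor — type ⟨e,⟨⟨⟨t,s⟩,⟨e,⟨s,s⟩⟩⟩,⟨t,e⟩⟩⟩.

⟨e,⟨⟨⟨t,s⟩,⟨e,⟨s,s⟩⟩⟩,⟨t,e⟩⟩⟩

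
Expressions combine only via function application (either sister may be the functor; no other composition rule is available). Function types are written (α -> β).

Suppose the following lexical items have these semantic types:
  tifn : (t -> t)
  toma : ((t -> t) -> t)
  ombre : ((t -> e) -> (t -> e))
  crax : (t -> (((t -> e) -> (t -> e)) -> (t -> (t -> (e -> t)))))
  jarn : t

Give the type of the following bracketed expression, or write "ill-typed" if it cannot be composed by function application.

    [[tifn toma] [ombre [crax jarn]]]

(t -> (e -> t))

[tifn toma] — toma of type ((t -> t) -> t) combines with tifn of type (t -> t): type t.
[crax jarn] — crax of type (t -> (((t -> e) -> (t -> e)) -> (t -> (t -> (e -> t))))) combines with jarn of type t: type (((t -> e) -> (t -> e)) -> (t -> (t -> (e -> t)))).
[ombre [crax jarn]] — [crax jarn] of type (((t -> e) -> (t -> e)) -> (t -> (t -> (e -> t)))) combines with ombre of type ((t -> e) -> (t -> e)): type (t -> (t -> (e -> t))).
[[tifn toma] [ombre [crax jarn]]] — [ombre [crax jarn]] of type (t -> (t -> (e -> t))) combines with [tifn toma] of type t: type (t -> (e -> t)).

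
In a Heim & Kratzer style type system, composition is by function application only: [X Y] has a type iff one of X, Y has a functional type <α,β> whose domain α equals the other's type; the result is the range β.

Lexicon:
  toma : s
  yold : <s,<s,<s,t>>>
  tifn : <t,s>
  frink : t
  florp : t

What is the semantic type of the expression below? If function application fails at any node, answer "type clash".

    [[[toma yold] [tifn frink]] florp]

At [toma yold], yold : <s,<s,<s,t>>> takes toma : s, giving <s,<s,t>>.
At [tifn frink], tifn : <t,s> takes frink : t, giving s.
At [[toma yold] [tifn frink]], [toma yold] : <s,<s,t>> takes [tifn frink] : s, giving <s,t>.
At [[[toma yold] [tifn frink]] florp]: neither <s,t> nor t can take the other as argument; the node is ill-typed.

type clash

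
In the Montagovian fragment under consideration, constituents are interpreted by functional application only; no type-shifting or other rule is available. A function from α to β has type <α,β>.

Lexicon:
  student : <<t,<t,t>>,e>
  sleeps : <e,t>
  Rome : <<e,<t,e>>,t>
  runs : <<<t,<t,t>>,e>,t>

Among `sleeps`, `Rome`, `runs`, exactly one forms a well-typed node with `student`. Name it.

sleeps : <e,t> — neither side's domain matches the other.
Rome : <<e,<t,e>>,t> — neither side's domain matches the other.
runs — combines: runs : <<<t,<t,t>>,e>,t> takes student : <<t,<t,t>>,e> as argument, giving t.

runs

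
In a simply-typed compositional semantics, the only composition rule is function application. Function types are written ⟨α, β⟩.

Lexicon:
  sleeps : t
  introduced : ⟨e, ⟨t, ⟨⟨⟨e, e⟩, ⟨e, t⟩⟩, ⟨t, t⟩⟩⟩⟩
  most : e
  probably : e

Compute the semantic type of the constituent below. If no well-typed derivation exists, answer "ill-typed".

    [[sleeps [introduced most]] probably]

[introduced most] — introduced of type ⟨e, ⟨t, ⟨⟨⟨e, e⟩, ⟨e, t⟩⟩, ⟨t, t⟩⟩⟩⟩ combines with most of type e: type ⟨t, ⟨⟨⟨e, e⟩, ⟨e, t⟩⟩, ⟨t, t⟩⟩⟩.
[sleeps [introduced most]] — [introduced most] of type ⟨t, ⟨⟨⟨e, e⟩, ⟨e, t⟩⟩, ⟨t, t⟩⟩⟩ combines with sleeps of type t: type ⟨⟨⟨e, e⟩, ⟨e, t⟩⟩, ⟨t, t⟩⟩.
At [[sleeps [introduced most]] probably]: neither ⟨⟨⟨e, e⟩, ⟨e, t⟩⟩, ⟨t, t⟩⟩ nor e can take the other as argument; the node is ill-typed.

ill-typed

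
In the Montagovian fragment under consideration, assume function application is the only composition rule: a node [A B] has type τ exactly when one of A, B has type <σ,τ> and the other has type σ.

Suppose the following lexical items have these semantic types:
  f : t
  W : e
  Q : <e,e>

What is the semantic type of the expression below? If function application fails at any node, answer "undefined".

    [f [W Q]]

[W Q]: <e,e> applied to e yields e.
[f [W Q]]: t and e cannot combine by function application — type clash.

undefined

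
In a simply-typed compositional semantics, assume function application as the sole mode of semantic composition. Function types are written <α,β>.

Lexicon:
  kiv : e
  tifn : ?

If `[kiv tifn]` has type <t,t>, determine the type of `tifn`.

For [kiv tifn] to have type <t,t> with kiv of type e, tifn must be the function: tifn : <e,<t,t>>.

<e,<t,t>>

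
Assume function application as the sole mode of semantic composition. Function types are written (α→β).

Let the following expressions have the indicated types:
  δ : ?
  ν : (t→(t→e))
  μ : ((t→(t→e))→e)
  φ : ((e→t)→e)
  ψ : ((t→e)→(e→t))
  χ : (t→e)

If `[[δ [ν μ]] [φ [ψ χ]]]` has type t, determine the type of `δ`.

(e→(e→t))

At [[δ [ν μ]] [φ [ψ χ]]] (required: t): [φ [ψ χ]] is e, which is not a function with range t; hence [δ [ν μ]] is the functor — type (e→t).
At [δ [ν μ]] (required: (e→t)): [ν μ] is e, which is not a function with range (e→t); hence δ is the functor — type (e→(e→t)).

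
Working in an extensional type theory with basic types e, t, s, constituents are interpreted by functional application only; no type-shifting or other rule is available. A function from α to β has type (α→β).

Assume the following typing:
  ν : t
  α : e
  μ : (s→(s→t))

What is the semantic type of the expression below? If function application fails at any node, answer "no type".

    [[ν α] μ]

At [ν α]: neither t nor e can take the other as argument; the node is ill-typed.

no type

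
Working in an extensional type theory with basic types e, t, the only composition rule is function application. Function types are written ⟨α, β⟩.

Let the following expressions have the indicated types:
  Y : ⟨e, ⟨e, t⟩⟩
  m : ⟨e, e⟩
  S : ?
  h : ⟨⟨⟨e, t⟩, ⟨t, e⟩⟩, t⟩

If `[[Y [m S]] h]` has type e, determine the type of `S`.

⟨⟨e, e⟩, ⟨⟨e, ⟨e, t⟩⟩, ⟨⟨⟨⟨e, t⟩, ⟨t, e⟩⟩, t⟩, e⟩⟩⟩

For [[Y [m S]] h] to have type e with h of type ⟨⟨⟨e, t⟩, ⟨t, e⟩⟩, t⟩, [Y [m S]] must be the function: [Y [m S]] : ⟨⟨⟨⟨e, t⟩, ⟨t, e⟩⟩, t⟩, e⟩.
For [Y [m S]] to have type ⟨⟨⟨⟨e, t⟩, ⟨t, e⟩⟩, t⟩, e⟩ with Y of type ⟨e, ⟨e, t⟩⟩, [m S] must be the function: [m S] : ⟨⟨e, ⟨e, t⟩⟩, ⟨⟨⟨⟨e, t⟩, ⟨t, e⟩⟩, t⟩, e⟩⟩.
For [m S] to have type ⟨⟨e, ⟨e, t⟩⟩, ⟨⟨⟨⟨e, t⟩, ⟨t, e⟩⟩, t⟩, e⟩⟩ with m of type ⟨e, e⟩, S must be the function: S : ⟨⟨e, e⟩, ⟨⟨e, ⟨e, t⟩⟩, ⟨⟨⟨⟨e, t⟩, ⟨t, e⟩⟩, t⟩, e⟩⟩⟩.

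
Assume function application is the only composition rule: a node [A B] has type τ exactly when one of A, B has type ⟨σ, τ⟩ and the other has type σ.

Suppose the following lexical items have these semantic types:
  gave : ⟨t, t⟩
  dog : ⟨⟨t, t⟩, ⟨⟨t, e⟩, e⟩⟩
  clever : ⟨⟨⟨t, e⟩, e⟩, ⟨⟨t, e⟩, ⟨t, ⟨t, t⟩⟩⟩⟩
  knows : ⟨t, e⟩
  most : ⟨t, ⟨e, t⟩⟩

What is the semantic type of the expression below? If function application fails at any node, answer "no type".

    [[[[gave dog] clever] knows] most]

[gave dog]: functor dog : ⟨⟨t, t⟩, ⟨⟨t, e⟩, e⟩⟩, argument gave : ⟨t, t⟩; result ⟨⟨t, e⟩, e⟩.
[[gave dog] clever]: functor clever : ⟨⟨⟨t, e⟩, e⟩, ⟨⟨t, e⟩, ⟨t, ⟨t, t⟩⟩⟩⟩, argument [gave dog] : ⟨⟨t, e⟩, e⟩; result ⟨⟨t, e⟩, ⟨t, ⟨t, t⟩⟩⟩.
[[[gave dog] clever] knows]: functor [[gave dog] clever] : ⟨⟨t, e⟩, ⟨t, ⟨t, t⟩⟩⟩, argument knows : ⟨t, e⟩; result ⟨t, ⟨t, t⟩⟩.
[[[[gave dog] clever] knows] most]: ⟨t, ⟨t, t⟩⟩ with ⟨t, ⟨e, t⟩⟩ — neither is a function whose domain matches the other; composition fails here.

no type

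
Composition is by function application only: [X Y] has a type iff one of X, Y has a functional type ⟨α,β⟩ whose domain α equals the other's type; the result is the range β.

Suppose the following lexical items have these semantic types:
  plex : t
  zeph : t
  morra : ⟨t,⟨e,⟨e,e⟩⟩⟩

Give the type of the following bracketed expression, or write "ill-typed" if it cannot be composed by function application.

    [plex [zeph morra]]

ill-typed

At [zeph morra], morra : ⟨t,⟨e,⟨e,e⟩⟩⟩ takes zeph : t, giving ⟨e,⟨e,e⟩⟩.
[plex [zeph morra]]: t with ⟨e,⟨e,e⟩⟩ — neither is a function whose domain matches the other; composition fails here.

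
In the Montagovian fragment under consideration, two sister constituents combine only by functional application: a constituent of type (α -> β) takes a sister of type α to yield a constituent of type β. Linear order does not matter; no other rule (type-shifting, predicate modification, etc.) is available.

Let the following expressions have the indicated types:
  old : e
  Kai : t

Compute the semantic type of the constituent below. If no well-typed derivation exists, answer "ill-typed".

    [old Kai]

ill-typed

[old Kai]: e and t cannot combine by function application — type clash.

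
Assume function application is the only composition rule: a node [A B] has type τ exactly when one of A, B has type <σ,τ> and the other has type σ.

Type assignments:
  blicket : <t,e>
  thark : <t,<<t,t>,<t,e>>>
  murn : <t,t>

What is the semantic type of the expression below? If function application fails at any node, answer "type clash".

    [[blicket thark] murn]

[blicket thark]: <t,e> and <t,<<t,t>,<t,e>>> cannot combine by function application — type clash.

type clash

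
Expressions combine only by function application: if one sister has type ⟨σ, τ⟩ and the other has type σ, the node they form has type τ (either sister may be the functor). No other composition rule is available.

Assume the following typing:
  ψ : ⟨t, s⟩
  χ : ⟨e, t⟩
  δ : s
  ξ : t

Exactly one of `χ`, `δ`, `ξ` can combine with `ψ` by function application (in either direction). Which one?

χ : ⟨e, t⟩ — no; ψ wants t, and χ wants e.
δ : s — no; ψ wants t, and δ wants nothing (atomic).
ξ — combines: ψ : ⟨t, s⟩ takes ξ : t as argument, giving s.

ξ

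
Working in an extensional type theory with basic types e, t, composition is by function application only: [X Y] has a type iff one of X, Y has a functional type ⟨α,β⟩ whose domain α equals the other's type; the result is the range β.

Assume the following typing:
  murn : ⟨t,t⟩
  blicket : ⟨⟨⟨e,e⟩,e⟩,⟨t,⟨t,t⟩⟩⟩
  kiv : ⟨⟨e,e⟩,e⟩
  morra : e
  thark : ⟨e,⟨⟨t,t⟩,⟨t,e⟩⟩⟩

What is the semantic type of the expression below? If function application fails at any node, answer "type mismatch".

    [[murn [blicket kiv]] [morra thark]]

type mismatch

At [blicket kiv], blicket : ⟨⟨⟨e,e⟩,e⟩,⟨t,⟨t,t⟩⟩⟩ takes kiv : ⟨⟨e,e⟩,e⟩, giving ⟨t,⟨t,t⟩⟩.
[murn [blicket kiv]]: ⟨t,t⟩ and ⟨t,⟨t,t⟩⟩ cannot combine by function application — type clash.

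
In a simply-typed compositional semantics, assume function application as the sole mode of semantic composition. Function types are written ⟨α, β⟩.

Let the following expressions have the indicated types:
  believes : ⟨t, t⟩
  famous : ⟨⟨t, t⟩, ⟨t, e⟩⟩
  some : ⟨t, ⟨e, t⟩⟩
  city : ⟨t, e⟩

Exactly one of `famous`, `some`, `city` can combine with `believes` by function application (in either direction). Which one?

famous

famous — combines: famous : ⟨⟨t, t⟩, ⟨t, e⟩⟩ takes believes : ⟨t, t⟩ as argument, giving ⟨t, e⟩.
some : ⟨t, ⟨e, t⟩⟩ — no; believes wants t, and some wants t.
city : ⟨t, e⟩ — no; believes wants t, and city wants t.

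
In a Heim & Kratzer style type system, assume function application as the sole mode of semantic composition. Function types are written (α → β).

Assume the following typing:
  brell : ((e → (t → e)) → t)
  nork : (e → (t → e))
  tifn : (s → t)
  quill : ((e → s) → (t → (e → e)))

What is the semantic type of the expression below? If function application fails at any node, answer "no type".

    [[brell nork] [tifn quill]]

no type

[brell nork] — brell of type ((e → (t → e)) → t) combines with nork of type (e → (t → e)): type t.
[tifn quill]: (s → t) with ((e → s) → (t → (e → e))) — neither is a function whose domain matches the other; composition fails here.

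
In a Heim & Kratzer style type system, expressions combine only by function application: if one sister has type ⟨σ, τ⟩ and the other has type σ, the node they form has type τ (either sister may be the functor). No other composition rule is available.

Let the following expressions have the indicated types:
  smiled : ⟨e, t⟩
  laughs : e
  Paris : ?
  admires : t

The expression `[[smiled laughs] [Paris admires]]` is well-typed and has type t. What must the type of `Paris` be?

[[smiled laughs] [Paris admires]] is required to be t. [smiled laughs] : t cannot yield t as functor, so [Paris admires] : ⟨t, t⟩.
[Paris admires] is required to be ⟨t, t⟩. admires : t cannot yield ⟨t, t⟩ as functor, so Paris : ⟨t, ⟨t, t⟩⟩.

⟨t, ⟨t, t⟩⟩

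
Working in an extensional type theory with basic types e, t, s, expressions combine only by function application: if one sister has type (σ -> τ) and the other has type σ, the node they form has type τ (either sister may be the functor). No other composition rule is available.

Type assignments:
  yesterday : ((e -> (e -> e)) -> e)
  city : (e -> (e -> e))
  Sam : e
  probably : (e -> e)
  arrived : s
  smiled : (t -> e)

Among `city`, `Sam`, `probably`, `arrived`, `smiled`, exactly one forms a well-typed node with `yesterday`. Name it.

city

city — combines: yesterday : ((e -> (e -> e)) -> e) takes city : (e -> (e -> e)) as argument, giving e.
Sam : e — does not combine with yesterday.
probably : (e -> e) — does not combine with yesterday.
arrived : s — does not combine with yesterday.
smiled : (t -> e) — does not combine with yesterday.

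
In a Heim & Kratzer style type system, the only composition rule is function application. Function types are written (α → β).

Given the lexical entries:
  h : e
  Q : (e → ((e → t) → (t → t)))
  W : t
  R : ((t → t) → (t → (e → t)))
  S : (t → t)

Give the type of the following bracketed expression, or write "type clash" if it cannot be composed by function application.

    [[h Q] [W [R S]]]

At [h Q], Q : (e → ((e → t) → (t → t))) takes h : e, giving ((e → t) → (t → t)).
At [R S], R : ((t → t) → (t → (e → t))) takes S : (t → t), giving (t → (e → t)).
At [W [R S]], [R S] : (t → (e → t)) takes W : t, giving (e → t).
At [[h Q] [W [R S]]], [h Q] : ((e → t) → (t → t)) takes [W [R S]] : (e → t), giving (t → t).

(t → t)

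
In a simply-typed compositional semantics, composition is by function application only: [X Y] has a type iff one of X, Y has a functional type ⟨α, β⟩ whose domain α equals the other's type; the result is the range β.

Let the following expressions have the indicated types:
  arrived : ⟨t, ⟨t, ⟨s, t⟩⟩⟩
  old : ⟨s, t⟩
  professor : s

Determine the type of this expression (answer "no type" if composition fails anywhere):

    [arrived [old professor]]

[old professor] — old of type ⟨s, t⟩ combines with professor of type s: type t.
[arrived [old professor]] — arrived of type ⟨t, ⟨t, ⟨s, t⟩⟩⟩ combines with [old professor] of type t: type ⟨t, ⟨s, t⟩⟩.

⟨t, ⟨s, t⟩⟩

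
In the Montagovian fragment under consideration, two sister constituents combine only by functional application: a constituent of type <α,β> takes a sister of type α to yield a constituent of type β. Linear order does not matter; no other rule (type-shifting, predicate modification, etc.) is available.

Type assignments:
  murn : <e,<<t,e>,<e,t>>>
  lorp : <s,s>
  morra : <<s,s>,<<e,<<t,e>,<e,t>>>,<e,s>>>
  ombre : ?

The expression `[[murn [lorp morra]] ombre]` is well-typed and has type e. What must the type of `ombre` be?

At [[murn [lorp morra]] ombre] (required: e): [murn [lorp morra]] is <e,s>, which is not a function with range e; hence ombre is the functor — type <<e,s>,e>.

<<e,s>,e>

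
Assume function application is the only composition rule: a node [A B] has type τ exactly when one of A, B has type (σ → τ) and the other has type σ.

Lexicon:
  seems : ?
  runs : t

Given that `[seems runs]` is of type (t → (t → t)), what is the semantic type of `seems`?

(t → (t → (t → t)))

[seems runs] must have type (t → (t → t)). The sister runs has type t; that is not a function onto (t → (t → t)), so seems must be the functor, of type (t → (t → (t → t))).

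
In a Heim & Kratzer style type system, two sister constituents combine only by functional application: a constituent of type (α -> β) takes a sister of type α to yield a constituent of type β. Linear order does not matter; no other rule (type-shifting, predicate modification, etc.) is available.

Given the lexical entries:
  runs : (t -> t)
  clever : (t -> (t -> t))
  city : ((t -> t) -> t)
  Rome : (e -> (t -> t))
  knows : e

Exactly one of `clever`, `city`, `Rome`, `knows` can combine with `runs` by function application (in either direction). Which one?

clever : (t -> (t -> t)) — neither side's domain matches the other.
city — combines: city : ((t -> t) -> t) takes runs : (t -> t) as argument, giving t.
Rome : (e -> (t -> t)) — neither side's domain matches the other.
knows : e — neither side's domain matches the other.

city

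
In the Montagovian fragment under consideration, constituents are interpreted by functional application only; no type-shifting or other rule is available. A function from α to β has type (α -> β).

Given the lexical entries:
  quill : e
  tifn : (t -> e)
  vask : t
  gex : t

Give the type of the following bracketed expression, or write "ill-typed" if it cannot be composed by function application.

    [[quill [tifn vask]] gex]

ill-typed

[tifn vask] — tifn of type (t -> e) combines with vask of type t: type e.
[quill [tifn vask]]: e with e — neither is a function whose domain matches the other; composition fails here.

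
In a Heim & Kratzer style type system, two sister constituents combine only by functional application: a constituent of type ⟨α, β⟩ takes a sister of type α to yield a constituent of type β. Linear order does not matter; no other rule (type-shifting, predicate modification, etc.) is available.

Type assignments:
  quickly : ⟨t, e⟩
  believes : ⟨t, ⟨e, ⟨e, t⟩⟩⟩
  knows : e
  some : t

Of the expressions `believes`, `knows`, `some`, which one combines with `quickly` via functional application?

believes : ⟨t, ⟨e, ⟨e, t⟩⟩⟩ — does not combine with quickly.
knows : e — does not combine with quickly.
some — combines: quickly : ⟨t, e⟩ takes some : t as argument, giving e.

some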